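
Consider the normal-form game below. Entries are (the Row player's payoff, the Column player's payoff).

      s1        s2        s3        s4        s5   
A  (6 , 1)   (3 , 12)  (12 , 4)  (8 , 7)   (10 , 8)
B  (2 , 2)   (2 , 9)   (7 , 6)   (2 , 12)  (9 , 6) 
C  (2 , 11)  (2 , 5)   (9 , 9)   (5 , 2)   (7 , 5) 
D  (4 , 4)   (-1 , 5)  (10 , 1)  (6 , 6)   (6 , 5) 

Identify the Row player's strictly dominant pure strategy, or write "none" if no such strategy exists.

A vs B: s1: 6>2, s2: 3>2, s3: 12>7, s4: 8>2, s5: 10>9.
A vs C: s1: 6>2, s2: 3>2, s3: 12>9, s4: 8>5, s5: 10>7.
A vs D: s1: 6>4, s2: 3>-1, s3: 12>10, s4: 8>6, s5: 10>6.
A strictly beats every other strategy against every opponent action, so it is strictly dominant.

A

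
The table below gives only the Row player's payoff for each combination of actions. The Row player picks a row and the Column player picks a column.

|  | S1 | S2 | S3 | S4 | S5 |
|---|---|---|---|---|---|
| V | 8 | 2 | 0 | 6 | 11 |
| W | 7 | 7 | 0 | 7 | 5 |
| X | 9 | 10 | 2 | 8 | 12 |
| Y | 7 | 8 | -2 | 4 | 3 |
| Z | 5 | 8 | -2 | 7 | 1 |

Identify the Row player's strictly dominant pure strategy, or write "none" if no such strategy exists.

X

X vs V: S1: 9>8, S2: 10>2, S3: 2>0, S4: 8>6, S5: 12>11.
X vs W: S1: 9>7, S2: 10>7, S3: 2>0, S4: 8>7, S5: 12>5.
X vs Y: S1: 9>7, S2: 10>8, S3: 2>-2, S4: 8>4, S5: 12>3.
X vs Z: S1: 9>5, S2: 10>8, S3: 2>-2, S4: 8>7, S5: 12>1.
X strictly beats every other strategy against every opponent action, so it is strictly dominant.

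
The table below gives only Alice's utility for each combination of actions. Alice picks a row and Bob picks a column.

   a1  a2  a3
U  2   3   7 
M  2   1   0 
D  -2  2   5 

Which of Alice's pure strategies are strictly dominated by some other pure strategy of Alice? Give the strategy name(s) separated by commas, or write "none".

D

Nothing dominates U: M at a1 (2=2); D at a1 (2>-2).
M is not dominated — it holds its own against U at a1 (2=2); D at a1 (2>-2).
D is strictly dominated by U (a1: 2>-2, a2: 3>2, a3: 7>5).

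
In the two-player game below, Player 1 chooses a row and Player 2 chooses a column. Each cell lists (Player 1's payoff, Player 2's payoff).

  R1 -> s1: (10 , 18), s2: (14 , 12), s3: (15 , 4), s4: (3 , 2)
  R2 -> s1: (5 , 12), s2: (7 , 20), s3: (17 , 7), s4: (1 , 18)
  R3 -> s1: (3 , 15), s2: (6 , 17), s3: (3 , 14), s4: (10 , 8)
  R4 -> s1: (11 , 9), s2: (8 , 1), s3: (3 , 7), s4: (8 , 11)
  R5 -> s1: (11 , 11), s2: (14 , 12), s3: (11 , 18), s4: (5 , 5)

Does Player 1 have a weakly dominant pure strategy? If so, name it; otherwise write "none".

none

R1 fails to dominate R2 at s3 (15<17).
R2 fails to dominate R1 at s1 (5<10).
R3 fails to dominate R1 at s1 (3<10).
R4 fails to dominate R1 at s2 (8<14).
R5 fails to dominate R1 at s3 (11<15).
No single strategy dominates all the others.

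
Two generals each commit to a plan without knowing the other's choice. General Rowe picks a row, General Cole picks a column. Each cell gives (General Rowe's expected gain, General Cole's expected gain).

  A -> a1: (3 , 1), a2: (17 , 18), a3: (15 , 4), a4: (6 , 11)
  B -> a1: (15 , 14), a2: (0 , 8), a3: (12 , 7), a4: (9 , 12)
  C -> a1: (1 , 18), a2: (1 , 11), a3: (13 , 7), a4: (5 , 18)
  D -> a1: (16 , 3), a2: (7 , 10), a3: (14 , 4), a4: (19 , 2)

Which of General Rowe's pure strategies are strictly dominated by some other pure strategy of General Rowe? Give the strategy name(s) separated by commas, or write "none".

B, C

A: no other strategy beats it everywhere (B at a2 (17>0); C at a1 (3>1); D at a2 (17>7)).
D strictly dominates B — a1: 16>15, a2: 7>0, a3: 14>12, a4: 19>9.
C is strictly dominated by A (a1: 3>1, a2: 17>1, a3: 15>13, a4: 6>5).
Nothing dominates D: A at a1 (16>3); B at a1 (16>15); C at a1 (16>1).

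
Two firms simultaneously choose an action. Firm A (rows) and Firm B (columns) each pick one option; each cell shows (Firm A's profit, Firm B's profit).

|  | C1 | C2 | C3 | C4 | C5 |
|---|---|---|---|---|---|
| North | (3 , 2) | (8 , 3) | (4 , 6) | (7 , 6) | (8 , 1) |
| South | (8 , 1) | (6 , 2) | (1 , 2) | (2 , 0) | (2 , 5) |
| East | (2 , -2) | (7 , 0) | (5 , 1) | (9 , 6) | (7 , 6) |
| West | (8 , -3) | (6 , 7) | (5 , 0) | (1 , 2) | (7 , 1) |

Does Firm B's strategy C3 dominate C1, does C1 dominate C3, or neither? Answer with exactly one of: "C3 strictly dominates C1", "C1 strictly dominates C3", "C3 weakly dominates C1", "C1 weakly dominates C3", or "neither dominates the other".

Compare C3 to C1 across each choice by Firm A: North: 6>2, South: 2>1, East: 1>-2, West: 0>-3.
Every comparison favours C3, so C3 strictly dominates C1.

C3 strictly dominates C1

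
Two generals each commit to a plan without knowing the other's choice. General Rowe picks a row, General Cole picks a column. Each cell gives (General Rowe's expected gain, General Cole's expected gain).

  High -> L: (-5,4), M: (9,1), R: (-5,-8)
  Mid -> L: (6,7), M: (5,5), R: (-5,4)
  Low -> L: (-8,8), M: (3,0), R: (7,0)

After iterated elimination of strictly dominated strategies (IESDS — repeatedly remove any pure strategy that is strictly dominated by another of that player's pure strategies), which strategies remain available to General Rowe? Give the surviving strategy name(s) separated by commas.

Column M is eliminated: L beats it against every remaining row (High: 4>1, Mid: 7>5, Low: 8>0).
For General Cole, L strictly dominates R on the remaining rows (High: 4>-8, Mid: 7>4, Low: 8>0); eliminate R.
General Rowe's strategy High is strictly dominated by Mid (L: 6>-5) and is removed.
For General Rowe, Mid strictly dominates Low on the remaining columns (L: 6>-8); eliminate Low.
Among the remaining strategies, none is strictly dominated by another pure strategy of the same player, so the elimination stops.
Surviving strategies — General Rowe: {Mid}; General Cole: {L}.

Mid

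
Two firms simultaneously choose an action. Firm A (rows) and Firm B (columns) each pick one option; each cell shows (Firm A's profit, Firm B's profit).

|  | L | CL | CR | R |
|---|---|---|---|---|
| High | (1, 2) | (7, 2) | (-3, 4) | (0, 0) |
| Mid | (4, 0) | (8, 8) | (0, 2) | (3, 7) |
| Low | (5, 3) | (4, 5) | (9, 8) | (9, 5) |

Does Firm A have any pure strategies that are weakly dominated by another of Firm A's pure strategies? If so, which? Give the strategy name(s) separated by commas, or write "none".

High

Mid weakly dominates High — L: 4>1, CL: 8>7, CR: 0>-3, R: 3>0.
Mid is not dominated — it holds its own against High at L (4>1); Low at CL (8>4).
Low: no other strategy beats it everywhere (High at L (5>1); Mid at L (5>4)).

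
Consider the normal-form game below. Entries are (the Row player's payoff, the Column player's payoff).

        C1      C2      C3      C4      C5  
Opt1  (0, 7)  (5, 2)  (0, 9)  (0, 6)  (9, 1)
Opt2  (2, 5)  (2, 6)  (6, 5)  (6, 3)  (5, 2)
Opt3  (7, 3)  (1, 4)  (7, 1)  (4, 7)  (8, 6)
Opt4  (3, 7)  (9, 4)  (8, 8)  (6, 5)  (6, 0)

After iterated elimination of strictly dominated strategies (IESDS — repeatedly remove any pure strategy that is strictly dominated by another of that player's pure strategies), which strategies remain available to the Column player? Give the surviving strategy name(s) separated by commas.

Column C5 is eliminated: C4 beats it against every remaining row (Opt1: 6>1, Opt2: 3>2, Opt3: 7>6, Opt4: 5>0).
For the Row player, Opt4 strictly dominates Opt1 on the remaining columns (C1: 3>0, C2: 9>5, C3: 8>0, C4: 6>0); eliminate Opt1.
Among the remaining strategies, none is strictly dominated by another pure strategy of the same player, so the elimination stops.
Surviving strategies — the Row player: {Opt2, Opt3, Opt4}; the Column player: {C1, C2, C3, C4}.

C1, C2, C3, C4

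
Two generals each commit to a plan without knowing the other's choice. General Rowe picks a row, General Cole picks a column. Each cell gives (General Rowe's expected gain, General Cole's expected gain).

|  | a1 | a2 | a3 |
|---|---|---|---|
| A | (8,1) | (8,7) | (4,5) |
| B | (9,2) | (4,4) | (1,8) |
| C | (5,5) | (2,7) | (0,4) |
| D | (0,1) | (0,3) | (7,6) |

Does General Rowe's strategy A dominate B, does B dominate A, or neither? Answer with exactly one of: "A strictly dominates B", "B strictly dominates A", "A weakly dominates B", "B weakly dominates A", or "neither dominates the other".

neither dominates the other

Compare A to B across each opponent action: a1: 8<9, a2: 8>4, a3: 4>1.
A does better at a2, a3 but worse at a1; neither strategy dominates the other.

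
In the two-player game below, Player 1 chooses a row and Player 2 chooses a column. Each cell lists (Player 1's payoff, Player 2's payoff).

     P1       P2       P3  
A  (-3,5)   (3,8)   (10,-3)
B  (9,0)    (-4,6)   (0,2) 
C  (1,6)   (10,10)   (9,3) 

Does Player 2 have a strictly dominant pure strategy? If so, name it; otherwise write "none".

P2

P2 vs P1: A: 8>5, B: 6>0, C: 10>6.
P2 vs P3: A: 8>-3, B: 6>2, C: 10>3.
P2 strictly beats every other strategy against every opponent action, so it is strictly dominant.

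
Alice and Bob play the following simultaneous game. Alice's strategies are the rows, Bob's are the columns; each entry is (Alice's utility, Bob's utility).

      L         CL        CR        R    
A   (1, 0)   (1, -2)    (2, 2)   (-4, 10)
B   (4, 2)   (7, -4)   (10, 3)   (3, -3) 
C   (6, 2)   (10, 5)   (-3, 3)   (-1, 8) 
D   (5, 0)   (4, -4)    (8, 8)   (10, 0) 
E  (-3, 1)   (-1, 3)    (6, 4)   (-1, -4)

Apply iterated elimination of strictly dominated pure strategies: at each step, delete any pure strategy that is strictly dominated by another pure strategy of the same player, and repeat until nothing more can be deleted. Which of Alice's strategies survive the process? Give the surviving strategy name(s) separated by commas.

Alice's strategy A is strictly dominated by B (L: 4>1, CL: 7>1, CR: 10>2, R: 3>-4) and is removed.
Row E is eliminated: B beats it against every remaining column (L: 4>-3, CL: 7>-1, CR: 10>6, R: 3>-1).
Column L is eliminated: CR beats it against every remaining row (B: 3>2, C: 3>2, D: 8>0).
Column CL is eliminated: R beats it against every remaining row (B: -3>-4, C: 8>5, D: 0>-4).
Alice's strategy C is strictly dominated by B (CR: 10>-3, R: 3>-1) and is removed.
Column R is eliminated: CR beats it against every remaining row (B: 3>-3, D: 8>0).
Alice's strategy D is strictly dominated by B (CR: 10>8) and is removed.
Among the remaining strategies, none is strictly dominated by another pure strategy of the same player, so the elimination stops.
Surviving strategies — Alice: {B}; Bob: {CR}.

B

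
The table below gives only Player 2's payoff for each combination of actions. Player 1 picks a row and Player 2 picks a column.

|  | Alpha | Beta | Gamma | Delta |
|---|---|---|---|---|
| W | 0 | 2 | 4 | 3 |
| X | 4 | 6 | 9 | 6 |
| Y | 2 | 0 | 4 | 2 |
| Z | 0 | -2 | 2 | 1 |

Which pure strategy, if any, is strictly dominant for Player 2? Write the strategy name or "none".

Gamma vs Alpha: W: 4>0, X: 9>4, Y: 4>2, Z: 2>0.
Gamma vs Beta: W: 4>2, X: 9>6, Y: 4>0, Z: 2>-2.
Gamma vs Delta: W: 4>3, X: 9>6, Y: 4>2, Z: 2>1.
Gamma strictly beats every other strategy against every opponent action, so it is strictly dominant.

Gamma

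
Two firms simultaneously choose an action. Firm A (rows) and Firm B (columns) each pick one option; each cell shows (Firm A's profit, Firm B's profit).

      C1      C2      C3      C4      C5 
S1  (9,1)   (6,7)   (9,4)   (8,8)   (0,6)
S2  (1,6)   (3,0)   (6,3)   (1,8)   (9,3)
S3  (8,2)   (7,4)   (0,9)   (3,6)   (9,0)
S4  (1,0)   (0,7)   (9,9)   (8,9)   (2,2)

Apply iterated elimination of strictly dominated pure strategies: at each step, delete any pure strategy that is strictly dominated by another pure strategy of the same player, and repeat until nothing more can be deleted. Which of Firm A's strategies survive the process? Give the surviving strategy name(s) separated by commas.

S1, S4

Column C1 is eliminated: C4 beats it against every remaining row (S1: 8>1, S2: 8>6, S3: 6>2, S4: 9>0).
Firm B's strategy C2 is strictly dominated by C4 (S1: 8>7, S2: 8>0, S3: 6>4, S4: 9>7) and is removed.
Firm B's strategy C5 is strictly dominated by C4 (S1: 8>6, S2: 8>3, S3: 6>0, S4: 9>2) and is removed.
Row S2 is eliminated: S1 beats it against every remaining column (C3: 9>6, C4: 8>1).
For Firm A, S1 strictly dominates S3 on the remaining columns (C3: 9>0, C4: 8>3); eliminate S3.
Among the remaining strategies, none is strictly dominated by another pure strategy of the same player, so the elimination stops.
Surviving strategies — Firm A: {S1, S4}; Firm B: {C3, C4}.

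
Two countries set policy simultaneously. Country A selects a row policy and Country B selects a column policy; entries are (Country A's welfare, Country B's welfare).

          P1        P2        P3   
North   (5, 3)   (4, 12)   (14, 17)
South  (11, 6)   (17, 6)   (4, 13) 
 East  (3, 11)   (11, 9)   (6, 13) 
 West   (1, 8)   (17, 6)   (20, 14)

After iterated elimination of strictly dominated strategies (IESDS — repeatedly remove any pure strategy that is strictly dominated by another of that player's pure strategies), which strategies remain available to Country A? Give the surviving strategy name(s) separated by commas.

West

For Country B, P3 strictly dominates P1 on the remaining rows (North: 17>3, South: 13>6, East: 13>11, West: 14>8); eliminate P1.
For Country A, West strictly dominates North on the remaining columns (P2: 17>4, P3: 20>14); eliminate North.
For Country A, West strictly dominates East on the remaining columns (P2: 17>11, P3: 20>6); eliminate East.
Country B's strategy P2 is strictly dominated by P3 (South: 13>6, West: 14>6) and is removed.
Country A's strategy South is strictly dominated by West (P3: 20>4) and is removed.
Among the remaining strategies, none is strictly dominated by another pure strategy of the same player, so the elimination stops.
Surviving strategies — Country A: {West}; Country B: {P3}.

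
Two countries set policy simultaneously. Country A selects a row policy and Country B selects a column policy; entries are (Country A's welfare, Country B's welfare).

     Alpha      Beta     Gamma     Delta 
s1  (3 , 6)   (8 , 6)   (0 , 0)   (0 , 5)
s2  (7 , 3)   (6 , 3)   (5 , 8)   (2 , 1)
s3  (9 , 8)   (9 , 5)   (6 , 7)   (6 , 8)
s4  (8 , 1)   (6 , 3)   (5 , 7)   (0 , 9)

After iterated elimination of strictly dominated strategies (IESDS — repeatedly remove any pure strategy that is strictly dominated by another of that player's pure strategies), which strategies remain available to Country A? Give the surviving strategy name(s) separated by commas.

s3

Country A's strategy s1 is strictly dominated by s3 (Alpha: 9>3, Beta: 9>8, Gamma: 6>0, Delta: 6>0) and is removed.
Row s2 is eliminated: s3 beats it against every remaining column (Alpha: 9>7, Beta: 9>6, Gamma: 6>5, Delta: 6>2).
For Country A, s3 strictly dominates s4 on the remaining columns (Alpha: 9>8, Beta: 9>6, Gamma: 6>5, Delta: 6>0); eliminate s4.
For Country B, Alpha strictly dominates Beta on the remaining rows (s3: 8>5); eliminate Beta.
Column Gamma is eliminated: Alpha beats it against every remaining row (s3: 8>7).
Among the remaining strategies, none is strictly dominated by another pure strategy of the same player, so the elimination stops.
Surviving strategies — Country A: {s3}; Country B: {Alpha, Delta}.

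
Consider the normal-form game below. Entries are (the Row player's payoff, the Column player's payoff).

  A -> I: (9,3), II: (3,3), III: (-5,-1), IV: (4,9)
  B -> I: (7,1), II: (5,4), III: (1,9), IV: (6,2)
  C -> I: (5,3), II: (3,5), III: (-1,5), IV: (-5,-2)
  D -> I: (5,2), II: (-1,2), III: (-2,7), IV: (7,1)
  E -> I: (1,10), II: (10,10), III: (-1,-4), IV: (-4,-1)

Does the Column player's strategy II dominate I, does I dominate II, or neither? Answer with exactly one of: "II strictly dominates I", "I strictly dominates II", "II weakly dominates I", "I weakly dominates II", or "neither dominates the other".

Compare II to I across each choice by the Row player: A: 3=3, B: 4>1, C: 5>3, D: 2=2, E: 10=10.
II is at least as good everywhere and strictly better somewhere (tied only at A, D, E), so II weakly but not strictly dominates I.

II weakly dominates I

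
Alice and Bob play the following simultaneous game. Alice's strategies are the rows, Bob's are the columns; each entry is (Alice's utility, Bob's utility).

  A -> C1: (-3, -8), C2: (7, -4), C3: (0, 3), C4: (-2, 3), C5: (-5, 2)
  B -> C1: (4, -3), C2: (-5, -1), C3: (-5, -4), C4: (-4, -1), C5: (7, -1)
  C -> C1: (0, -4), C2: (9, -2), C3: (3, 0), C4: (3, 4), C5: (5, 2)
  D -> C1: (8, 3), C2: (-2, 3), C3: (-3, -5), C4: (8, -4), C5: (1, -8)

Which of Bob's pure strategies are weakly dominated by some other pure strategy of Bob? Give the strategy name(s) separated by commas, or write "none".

C1, C3, C5

C1 is weakly dominated by C2 (A: -4>-8, B: -1>-3, C: -2>-4, D: 3=3).
C2 is not dominated — it holds its own against C1 at A (-4>-8); C3 at B (-1>-4); C4 at D (3>-4); C5 at D (3>-8).
C3: dominated, since C4 does at least as well everywhere (A: 3=3, B: -1>-4, C: 4>0, D: -4>-5).
C4: no other strategy beats it everywhere (C1 at A (3>-8); C2 at A (3>-4); C3 at B (-1>-4); C5 at A (3>2)).
C5 is weakly dominated by C4 (A: 3>2, B: -1=-1, C: 4>2, D: -4>-8).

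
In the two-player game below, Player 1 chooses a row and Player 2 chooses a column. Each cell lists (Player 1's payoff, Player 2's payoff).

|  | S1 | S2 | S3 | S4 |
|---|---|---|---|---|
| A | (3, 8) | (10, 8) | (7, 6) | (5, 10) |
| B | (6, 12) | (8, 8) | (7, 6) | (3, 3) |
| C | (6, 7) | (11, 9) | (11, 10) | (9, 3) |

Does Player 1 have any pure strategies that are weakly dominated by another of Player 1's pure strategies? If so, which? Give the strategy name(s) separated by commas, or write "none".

A, B

A: dominated, since C does at least as well everywhere (S1: 6>3, S2: 11>10, S3: 11>7, S4: 9>5).
C weakly dominates B — S1: 6=6, S2: 11>8, S3: 11>7, S4: 9>3.
C: no other strategy beats it everywhere (A at S1 (6>3); B at S2 (11>8)).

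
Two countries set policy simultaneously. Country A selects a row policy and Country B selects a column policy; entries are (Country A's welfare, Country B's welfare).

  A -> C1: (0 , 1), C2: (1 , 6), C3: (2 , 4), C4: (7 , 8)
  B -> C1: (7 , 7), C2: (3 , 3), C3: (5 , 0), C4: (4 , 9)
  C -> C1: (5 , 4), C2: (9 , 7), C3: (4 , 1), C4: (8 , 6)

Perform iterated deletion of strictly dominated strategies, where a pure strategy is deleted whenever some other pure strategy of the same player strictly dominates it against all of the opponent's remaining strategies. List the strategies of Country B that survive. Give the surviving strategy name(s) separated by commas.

Row A is eliminated: C beats it against every remaining column (C1: 5>0, C2: 9>1, C3: 4>2, C4: 8>7).
For Country B, C4 strictly dominates C1 on the remaining rows (B: 9>7, C: 6>4); eliminate C1.
Country B's strategy C3 is strictly dominated by C2 (B: 3>0, C: 7>1) and is removed.
Row B is eliminated: C beats it against every remaining column (C2: 9>3, C4: 8>4).
For Country B, C2 strictly dominates C4 on the remaining rows (C: 7>6); eliminate C4.
Among the remaining strategies, none is strictly dominated by another pure strategy of the same player, so the elimination stops.
Surviving strategies — Country A: {C}; Country B: {C2}.

C2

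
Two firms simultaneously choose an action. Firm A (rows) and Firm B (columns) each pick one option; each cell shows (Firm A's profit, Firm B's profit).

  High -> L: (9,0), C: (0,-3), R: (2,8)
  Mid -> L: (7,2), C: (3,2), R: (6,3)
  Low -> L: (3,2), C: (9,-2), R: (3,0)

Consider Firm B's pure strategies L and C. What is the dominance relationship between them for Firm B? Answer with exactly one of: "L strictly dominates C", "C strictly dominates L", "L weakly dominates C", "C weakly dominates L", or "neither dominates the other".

L's payoffs vs C's, by Firm A's action — High: 0>-3, Mid: 2=2, Low: 2>-2.
L is at least as good everywhere and strictly better somewhere (tied only at Mid), so L weakly but not strictly dominates C.

L weakly dominates C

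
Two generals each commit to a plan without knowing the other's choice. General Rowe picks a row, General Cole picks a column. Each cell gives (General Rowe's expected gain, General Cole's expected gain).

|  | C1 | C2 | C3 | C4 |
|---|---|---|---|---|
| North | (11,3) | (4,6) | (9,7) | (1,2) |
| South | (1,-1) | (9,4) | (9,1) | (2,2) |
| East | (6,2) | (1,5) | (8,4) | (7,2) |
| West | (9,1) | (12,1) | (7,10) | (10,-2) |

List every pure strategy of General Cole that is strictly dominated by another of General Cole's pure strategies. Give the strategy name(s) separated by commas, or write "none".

C1: dominated, since C3 does at least as well everywhere (North: 7>3, South: 1>-1, East: 4>2, West: 10>1).
C2: no other strategy beats it everywhere (C1 at North (6>3); C3 at South (4>1); C4 at North (6>2)).
C3: no other strategy beats it everywhere (C1 at North (7>3); C2 at North (7>6); C4 at North (7>2)).
C4: dominated, since C2 does at least as well everywhere (North: 6>2, South: 4>2, East: 5>2, West: 1>-2).

C1, C4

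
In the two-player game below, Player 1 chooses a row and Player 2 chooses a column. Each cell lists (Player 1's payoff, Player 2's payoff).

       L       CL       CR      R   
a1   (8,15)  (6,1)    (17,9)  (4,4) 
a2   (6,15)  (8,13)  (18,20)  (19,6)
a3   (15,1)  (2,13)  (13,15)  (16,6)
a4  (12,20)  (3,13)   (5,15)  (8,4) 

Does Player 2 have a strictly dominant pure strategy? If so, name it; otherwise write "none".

none

L fails to dominate CL at a3 (1<13).
CL fails to dominate L at a1 (1<15).
CR fails to dominate L at a1 (9<15).
R fails to dominate L at a1 (4<15).
No single strategy dominates all the others.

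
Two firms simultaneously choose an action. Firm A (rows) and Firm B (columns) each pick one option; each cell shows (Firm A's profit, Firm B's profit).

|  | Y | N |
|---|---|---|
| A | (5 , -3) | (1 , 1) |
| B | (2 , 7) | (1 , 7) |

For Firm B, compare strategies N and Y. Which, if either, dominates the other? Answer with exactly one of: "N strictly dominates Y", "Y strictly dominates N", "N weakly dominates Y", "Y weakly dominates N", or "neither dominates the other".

N weakly dominates Y

N's payoffs vs Y's, by Firm A's action — A: 1>-3, B: 7=7.
N is at least as good everywhere and strictly better somewhere (tied only at B), so N weakly but not strictly dominates Y.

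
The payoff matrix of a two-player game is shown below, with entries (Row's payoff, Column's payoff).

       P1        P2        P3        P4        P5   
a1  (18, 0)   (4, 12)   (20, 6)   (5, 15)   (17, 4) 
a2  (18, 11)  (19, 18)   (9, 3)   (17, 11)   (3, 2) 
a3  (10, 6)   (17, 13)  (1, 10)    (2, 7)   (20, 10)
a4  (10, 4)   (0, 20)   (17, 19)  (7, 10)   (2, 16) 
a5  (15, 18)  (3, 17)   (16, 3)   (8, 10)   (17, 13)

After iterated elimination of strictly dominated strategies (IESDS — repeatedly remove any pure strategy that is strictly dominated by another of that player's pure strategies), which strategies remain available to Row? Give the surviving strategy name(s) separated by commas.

a2

For Column, P2 strictly dominates P3 on the remaining rows (a1: 12>6, a2: 18>3, a3: 13>10, a4: 20>19, a5: 17>3); eliminate P3.
Row a4 is eliminated: a2 beats it against every remaining column (P1: 18>10, P2: 19>0, P4: 17>7, P5: 3>2).
For Column, P2 strictly dominates P5 on the remaining rows (a1: 12>4, a2: 18>2, a3: 13>10, a5: 17>13); eliminate P5.
For Row, a2 strictly dominates a3 on the remaining columns (P1: 18>10, P2: 19>17, P4: 17>2); eliminate a3.
Row a5 is eliminated: a2 beats it against every remaining column (P1: 18>15, P2: 19>3, P4: 17>8).
Column P1 is eliminated: P2 beats it against every remaining row (a1: 12>0, a2: 18>11).
Row a1 is eliminated: a2 beats it against every remaining column (P2: 19>4, P4: 17>5).
Column's strategy P4 is strictly dominated by P2 (a2: 18>11) and is removed.
Among the remaining strategies, none is strictly dominated by another pure strategy of the same player, so the elimination stops.
Surviving strategies — Row: {a2}; Column: {P2}.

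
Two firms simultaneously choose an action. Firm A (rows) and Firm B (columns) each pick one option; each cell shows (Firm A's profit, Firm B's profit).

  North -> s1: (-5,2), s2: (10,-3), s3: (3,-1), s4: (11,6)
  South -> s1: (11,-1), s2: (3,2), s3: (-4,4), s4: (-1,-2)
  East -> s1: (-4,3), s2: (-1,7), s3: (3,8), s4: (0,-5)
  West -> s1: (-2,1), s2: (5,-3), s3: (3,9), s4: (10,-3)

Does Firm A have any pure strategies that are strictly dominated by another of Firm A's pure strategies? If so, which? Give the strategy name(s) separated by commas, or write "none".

none

North is not dominated — it holds its own against South at s2 (10>3); East at s2 (10>-1); West at s2 (10>5).
South: no other strategy beats it everywhere (North at s1 (11>-5); East at s1 (11>-4); West at s1 (11>-2)).
East: no other strategy beats it everywhere (North at s1 (-4>-5); South at s3 (3>-4); West at s3 (3=3)).
West: no other strategy beats it everywhere (North at s1 (-2>-5); South at s2 (5>3); East at s1 (-2>-4)).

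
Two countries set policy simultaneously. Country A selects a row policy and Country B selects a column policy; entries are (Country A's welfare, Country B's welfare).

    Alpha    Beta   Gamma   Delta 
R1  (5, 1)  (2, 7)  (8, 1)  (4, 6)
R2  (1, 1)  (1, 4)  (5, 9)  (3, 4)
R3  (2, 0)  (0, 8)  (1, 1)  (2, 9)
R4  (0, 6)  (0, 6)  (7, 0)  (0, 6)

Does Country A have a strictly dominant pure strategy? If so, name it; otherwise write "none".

R1

R1 vs R2: Alpha: 5>1, Beta: 2>1, Gamma: 8>5, Delta: 4>3.
R1 vs R3: Alpha: 5>2, Beta: 2>0, Gamma: 8>1, Delta: 4>2.
R1 vs R4: Alpha: 5>0, Beta: 2>0, Gamma: 8>7, Delta: 4>0.
R1 strictly beats every other strategy against every opponent action, so it is strictly dominant.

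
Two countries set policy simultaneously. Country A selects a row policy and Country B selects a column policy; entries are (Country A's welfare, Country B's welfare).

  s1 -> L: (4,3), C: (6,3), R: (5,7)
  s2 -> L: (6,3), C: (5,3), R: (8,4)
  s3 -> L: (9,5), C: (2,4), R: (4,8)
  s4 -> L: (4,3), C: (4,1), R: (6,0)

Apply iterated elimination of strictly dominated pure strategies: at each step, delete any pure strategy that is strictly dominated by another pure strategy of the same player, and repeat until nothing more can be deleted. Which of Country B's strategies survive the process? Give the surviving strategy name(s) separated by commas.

R

For Country A, s2 strictly dominates s4 on the remaining columns (L: 6>4, C: 5>4, R: 8>6); eliminate s4.
Country B's strategy L is strictly dominated by R (s1: 7>3, s2: 4>3, s3: 8>5) and is removed.
Country A's strategy s3 is strictly dominated by s1 (C: 6>2, R: 5>4) and is removed.
For Country B, R strictly dominates C on the remaining rows (s1: 7>3, s2: 4>3); eliminate C.
Country A's strategy s1 is strictly dominated by s2 (R: 8>5) and is removed.
Among the remaining strategies, none is strictly dominated by another pure strategy of the same player, so the elimination stops.
Surviving strategies — Country A: {s2}; Country B: {R}.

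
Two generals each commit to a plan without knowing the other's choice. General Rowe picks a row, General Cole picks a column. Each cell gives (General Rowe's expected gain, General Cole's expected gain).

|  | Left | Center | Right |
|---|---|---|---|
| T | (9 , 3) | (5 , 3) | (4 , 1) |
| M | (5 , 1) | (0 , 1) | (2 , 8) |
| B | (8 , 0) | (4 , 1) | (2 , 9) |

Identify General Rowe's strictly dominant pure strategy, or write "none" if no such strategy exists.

T vs M: Left: 9>5, Center: 5>0, Right: 4>2.
T vs B: Left: 9>8, Center: 5>4, Right: 4>2.
T strictly beats every other strategy against every opponent action, so it is strictly dominant.

T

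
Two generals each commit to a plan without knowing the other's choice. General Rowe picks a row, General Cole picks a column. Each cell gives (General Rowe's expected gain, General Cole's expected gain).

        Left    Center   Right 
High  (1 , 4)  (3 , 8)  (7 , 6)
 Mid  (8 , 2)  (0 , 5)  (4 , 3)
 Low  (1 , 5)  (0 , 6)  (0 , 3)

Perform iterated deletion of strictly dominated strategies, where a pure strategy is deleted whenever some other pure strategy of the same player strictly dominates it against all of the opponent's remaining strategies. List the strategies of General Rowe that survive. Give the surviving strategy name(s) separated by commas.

For General Cole, Center strictly dominates Left on the remaining rows (High: 8>4, Mid: 5>2, Low: 6>5); eliminate Left.
Row Mid is eliminated: High beats it against every remaining column (Center: 3>0, Right: 7>4).
Row Low is eliminated: High beats it against every remaining column (Center: 3>0, Right: 7>0).
Column Right is eliminated: Center beats it against every remaining row (High: 8>6).
Among the remaining strategies, none is strictly dominated by another pure strategy of the same player, so the elimination stops.
Surviving strategies — General Rowe: {High}; General Cole: {Center}.

High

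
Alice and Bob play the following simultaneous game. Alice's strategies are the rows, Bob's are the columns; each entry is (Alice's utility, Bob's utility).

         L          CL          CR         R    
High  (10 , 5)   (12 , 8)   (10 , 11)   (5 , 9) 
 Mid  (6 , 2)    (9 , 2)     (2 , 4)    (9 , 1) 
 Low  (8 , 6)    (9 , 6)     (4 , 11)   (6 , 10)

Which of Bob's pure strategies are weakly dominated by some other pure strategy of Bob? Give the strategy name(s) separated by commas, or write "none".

CL weakly dominates L — High: 8>5, Mid: 2=2, Low: 6=6.
CR weakly dominates CL — High: 11>8, Mid: 4>2, Low: 11>6.
CR: no other strategy beats it everywhere (L at High (11>5); CL at High (11>8); R at High (11>9)).
R is weakly dominated by CR (High: 11>9, Mid: 4>1, Low: 11>10).

L, CL, R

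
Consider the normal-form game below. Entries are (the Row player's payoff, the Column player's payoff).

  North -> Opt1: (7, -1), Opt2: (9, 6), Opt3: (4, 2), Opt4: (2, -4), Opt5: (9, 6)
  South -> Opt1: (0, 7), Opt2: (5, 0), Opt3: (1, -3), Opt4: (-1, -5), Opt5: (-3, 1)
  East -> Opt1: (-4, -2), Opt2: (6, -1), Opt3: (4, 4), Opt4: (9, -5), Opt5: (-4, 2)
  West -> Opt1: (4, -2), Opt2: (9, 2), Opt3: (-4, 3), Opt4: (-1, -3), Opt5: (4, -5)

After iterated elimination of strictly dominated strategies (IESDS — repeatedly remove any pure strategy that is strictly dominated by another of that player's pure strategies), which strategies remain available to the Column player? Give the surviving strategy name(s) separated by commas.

Opt2, Opt3, Opt5

The Row player's strategy South is strictly dominated by North (Opt1: 7>0, Opt2: 9>5, Opt3: 4>1, Opt4: 2>-1, Opt5: 9>-3) and is removed.
Column Opt1 is eliminated: Opt2 beats it against every remaining row (North: 6>-1, East: -1>-2, West: 2>-2).
The Column player's strategy Opt4 is strictly dominated by Opt2 (North: 6>-4, East: -1>-5, West: 2>-3) and is removed.
Among the remaining strategies, none is strictly dominated by another pure strategy of the same player, so the elimination stops.
Surviving strategies — the Row player: {North, East, West}; the Column player: {Opt2, Opt3, Opt5}.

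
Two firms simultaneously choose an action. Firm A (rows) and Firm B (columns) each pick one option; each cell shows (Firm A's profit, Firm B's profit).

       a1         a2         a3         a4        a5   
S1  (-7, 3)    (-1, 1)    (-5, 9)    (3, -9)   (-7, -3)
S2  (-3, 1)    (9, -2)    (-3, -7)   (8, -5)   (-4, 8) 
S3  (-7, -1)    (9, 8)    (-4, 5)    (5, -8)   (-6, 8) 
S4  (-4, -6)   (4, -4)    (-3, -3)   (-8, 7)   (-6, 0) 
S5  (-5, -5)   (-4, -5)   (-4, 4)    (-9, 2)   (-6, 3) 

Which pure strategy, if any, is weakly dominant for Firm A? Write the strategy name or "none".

S2 vs S1: a1: -3>-7, a2: 9>-1, a3: -3>-5, a4: 8>3, a5: -4>-7.
S2 vs S3: a1: -3>-7, a2: 9=9, a3: -3>-4, a4: 8>5, a5: -4>-6.
S2 vs S4: a1: -3>-4, a2: 9>4, a3: -3=-3, a4: 8>-8, a5: -4>-6.
S2 vs S5: a1: -3>-5, a2: 9>-4, a3: -3>-4, a4: 8>-9, a5: -4>-6.
S2 is at least as good as every other strategy against every opponent action, so it is weakly dominant.

S2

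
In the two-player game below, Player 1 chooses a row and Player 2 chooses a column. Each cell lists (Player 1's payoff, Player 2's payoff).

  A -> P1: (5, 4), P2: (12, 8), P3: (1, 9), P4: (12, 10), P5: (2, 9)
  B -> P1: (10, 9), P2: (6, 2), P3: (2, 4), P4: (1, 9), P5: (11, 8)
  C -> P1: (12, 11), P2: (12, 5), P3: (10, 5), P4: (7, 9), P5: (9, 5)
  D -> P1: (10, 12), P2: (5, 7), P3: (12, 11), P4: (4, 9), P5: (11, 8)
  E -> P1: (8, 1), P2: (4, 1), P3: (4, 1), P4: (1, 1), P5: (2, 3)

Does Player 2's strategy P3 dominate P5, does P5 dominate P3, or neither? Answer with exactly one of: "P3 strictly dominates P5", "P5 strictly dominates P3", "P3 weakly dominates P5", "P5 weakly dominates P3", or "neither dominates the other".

neither dominates the other

P3's payoffs vs P5's, by Player 1's action — A: 9=9, B: 4<8, C: 5=5, D: 11>8, E: 1<3.
P3 does better at D but worse at B, E; neither strategy dominates the other.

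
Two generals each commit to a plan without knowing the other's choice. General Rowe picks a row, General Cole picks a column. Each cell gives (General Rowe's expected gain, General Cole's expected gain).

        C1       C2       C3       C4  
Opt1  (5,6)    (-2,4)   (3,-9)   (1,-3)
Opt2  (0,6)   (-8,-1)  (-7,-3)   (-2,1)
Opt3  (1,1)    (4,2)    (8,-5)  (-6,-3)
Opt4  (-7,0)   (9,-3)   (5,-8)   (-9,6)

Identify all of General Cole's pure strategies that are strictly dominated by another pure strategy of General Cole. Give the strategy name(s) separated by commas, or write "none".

Nothing dominates C1: C2 at Opt1 (6>4); C3 at Opt1 (6>-9); C4 at Opt1 (6>-3).
C2 is not dominated — it holds its own against C1 at Opt3 (2>1); C3 at Opt1 (4>-9); C4 at Opt1 (4>-3).
C1 strictly dominates C3 — Opt1: 6>-9, Opt2: 6>-3, Opt3: 1>-5, Opt4: 0>-8.
Nothing dominates C4: C1 at Opt4 (6>0); C2 at Opt2 (1>-1); C3 at Opt1 (-3>-9).

C3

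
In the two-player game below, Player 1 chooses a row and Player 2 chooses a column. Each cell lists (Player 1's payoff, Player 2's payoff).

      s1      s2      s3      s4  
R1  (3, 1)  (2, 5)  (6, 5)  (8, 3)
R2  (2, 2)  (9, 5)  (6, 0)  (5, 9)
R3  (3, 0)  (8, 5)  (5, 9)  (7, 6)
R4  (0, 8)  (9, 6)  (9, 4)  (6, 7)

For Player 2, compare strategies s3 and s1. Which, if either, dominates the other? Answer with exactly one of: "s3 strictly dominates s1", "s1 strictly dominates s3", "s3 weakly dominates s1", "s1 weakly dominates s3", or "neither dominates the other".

s3's payoffs vs s1's, by Player 1's action — R1: 5>1, R2: 0<2, R3: 9>0, R4: 4<8.
s3 does better at R1, R3 but worse at R2, R4; neither strategy dominates the other.

neither dominates the other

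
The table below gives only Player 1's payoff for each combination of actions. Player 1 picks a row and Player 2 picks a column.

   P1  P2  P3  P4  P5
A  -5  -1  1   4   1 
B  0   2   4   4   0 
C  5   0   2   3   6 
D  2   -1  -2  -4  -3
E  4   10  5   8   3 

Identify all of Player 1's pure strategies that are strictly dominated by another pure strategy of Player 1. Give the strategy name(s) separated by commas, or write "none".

A, B, D

E strictly dominates A — P1: 4>-5, P2: 10>-1, P3: 5>1, P4: 8>4, P5: 3>1.
B: dominated, since E does at least as well everywhere (P1: 4>0, P2: 10>2, P3: 5>4, P4: 8>4, P5: 3>0).
C: no other strategy beats it everywhere (A at P1 (5>-5); B at P1 (5>0); D at P1 (5>2); E at P1 (5>4)).
C strictly dominates D — P1: 5>2, P2: 0>-1, P3: 2>-2, P4: 3>-4, P5: 6>-3.
Nothing dominates E: A at P1 (4>-5); B at P1 (4>0); C at P2 (10>0); D at P1 (4>2).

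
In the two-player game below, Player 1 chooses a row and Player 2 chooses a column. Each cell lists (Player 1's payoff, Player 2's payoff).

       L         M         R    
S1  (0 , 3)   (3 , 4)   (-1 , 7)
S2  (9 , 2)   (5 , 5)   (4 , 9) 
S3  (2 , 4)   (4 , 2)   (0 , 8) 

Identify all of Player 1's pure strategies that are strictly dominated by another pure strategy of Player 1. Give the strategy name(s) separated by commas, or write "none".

S2 strictly dominates S1 — L: 9>0, M: 5>3, R: 4>-1.
S2 is not dominated — it holds its own against S1 at L (9>0); S3 at L (9>2).
S2 strictly dominates S3 — L: 9>2, M: 5>4, R: 4>0.

S1, S3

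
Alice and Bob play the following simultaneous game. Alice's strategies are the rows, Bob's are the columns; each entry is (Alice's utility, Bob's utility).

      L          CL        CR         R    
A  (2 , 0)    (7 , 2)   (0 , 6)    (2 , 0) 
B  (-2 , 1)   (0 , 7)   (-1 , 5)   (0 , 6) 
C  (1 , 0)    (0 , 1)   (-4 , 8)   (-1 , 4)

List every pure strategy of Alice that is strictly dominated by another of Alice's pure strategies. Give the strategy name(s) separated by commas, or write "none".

Nothing dominates A: B at L (2>-2); C at L (2>1).
B: dominated, since A does at least as well everywhere (L: 2>-2, CL: 7>0, CR: 0>-1, R: 2>0).
C is strictly dominated by A (L: 2>1, CL: 7>0, CR: 0>-4, R: 2>-1).

B, C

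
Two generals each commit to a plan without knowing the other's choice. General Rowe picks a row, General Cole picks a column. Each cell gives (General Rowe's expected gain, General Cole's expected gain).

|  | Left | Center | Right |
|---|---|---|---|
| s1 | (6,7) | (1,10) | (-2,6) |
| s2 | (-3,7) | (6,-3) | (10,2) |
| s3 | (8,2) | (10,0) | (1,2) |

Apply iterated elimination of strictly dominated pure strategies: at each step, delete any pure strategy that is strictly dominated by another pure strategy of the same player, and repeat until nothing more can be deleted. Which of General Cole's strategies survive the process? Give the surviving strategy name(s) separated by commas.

Row s1 is eliminated: s3 beats it against every remaining column (Left: 8>6, Center: 10>1, Right: 1>-2).
General Cole's strategy Center is strictly dominated by Left (s2: 7>-3, s3: 2>0) and is removed.
Among the remaining strategies, none is strictly dominated by another pure strategy of the same player, so the elimination stops.
Surviving strategies — General Rowe: {s2, s3}; General Cole: {Left, Right}.

Left, Right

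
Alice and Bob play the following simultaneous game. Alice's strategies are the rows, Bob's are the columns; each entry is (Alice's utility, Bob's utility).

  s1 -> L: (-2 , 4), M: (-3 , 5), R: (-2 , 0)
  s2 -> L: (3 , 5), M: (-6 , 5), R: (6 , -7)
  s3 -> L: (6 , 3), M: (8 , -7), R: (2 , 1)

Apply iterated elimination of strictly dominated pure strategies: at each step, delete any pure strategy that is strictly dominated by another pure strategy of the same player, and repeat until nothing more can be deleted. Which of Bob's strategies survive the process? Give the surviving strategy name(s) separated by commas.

Row s1 is eliminated: s3 beats it against every remaining column (L: 6>-2, M: 8>-3, R: 2>-2).
Column R is eliminated: L beats it against every remaining row (s2: 5>-7, s3: 3>1).
Alice's strategy s2 is strictly dominated by s3 (L: 6>3, M: 8>-6) and is removed.
Column M is eliminated: L beats it against every remaining row (s3: 3>-7).
Among the remaining strategies, none is strictly dominated by another pure strategy of the same player, so the elimination stops.
Surviving strategies — Alice: {s3}; Bob: {L}.

L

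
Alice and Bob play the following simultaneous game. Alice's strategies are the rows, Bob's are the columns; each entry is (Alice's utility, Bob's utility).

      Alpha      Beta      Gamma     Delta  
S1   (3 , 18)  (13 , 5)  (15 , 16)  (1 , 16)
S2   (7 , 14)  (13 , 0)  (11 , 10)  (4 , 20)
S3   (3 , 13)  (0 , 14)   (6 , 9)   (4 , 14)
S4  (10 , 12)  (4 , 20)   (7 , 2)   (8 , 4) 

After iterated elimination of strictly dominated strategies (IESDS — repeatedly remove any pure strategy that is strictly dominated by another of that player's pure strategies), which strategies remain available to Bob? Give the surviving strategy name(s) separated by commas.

Alpha, Beta, Delta

Row S3 is eliminated: S4 beats it against every remaining column (Alpha: 10>3, Beta: 4>0, Gamma: 7>6, Delta: 8>4).
For Bob, Alpha strictly dominates Gamma on the remaining rows (S1: 18>16, S2: 14>10, S4: 12>2); eliminate Gamma.
Among the remaining strategies, none is strictly dominated by another pure strategy of the same player, so the elimination stops.
Surviving strategies — Alice: {S1, S2, S4}; Bob: {Alpha, Beta, Delta}.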